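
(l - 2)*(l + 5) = l^2 + 3*l - 10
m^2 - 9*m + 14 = (m - 7)*(m - 2)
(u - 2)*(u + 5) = u^2 + 3*u - 10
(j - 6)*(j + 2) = j^2 - 4*j - 12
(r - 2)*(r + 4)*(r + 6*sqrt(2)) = r^3 + 2*r^2 + 6*sqrt(2)*r^2 - 8*r + 12*sqrt(2)*r - 48*sqrt(2)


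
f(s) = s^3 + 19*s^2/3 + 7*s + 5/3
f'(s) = 3*s^2 + 38*s/3 + 7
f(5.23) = 354.57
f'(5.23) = 155.31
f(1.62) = 33.88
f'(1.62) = 35.39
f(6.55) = 600.24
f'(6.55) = 218.67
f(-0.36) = -0.08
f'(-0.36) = 2.83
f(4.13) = 209.05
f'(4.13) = 110.48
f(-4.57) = 6.50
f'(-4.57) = 11.77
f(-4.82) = 3.09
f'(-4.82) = 15.64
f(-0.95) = -0.12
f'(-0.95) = -2.33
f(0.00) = 1.67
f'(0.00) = 7.00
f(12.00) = 2725.67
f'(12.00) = 591.00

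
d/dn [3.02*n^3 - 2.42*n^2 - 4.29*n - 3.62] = 9.06*n^2 - 4.84*n - 4.29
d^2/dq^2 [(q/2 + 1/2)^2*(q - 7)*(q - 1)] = 3*q^2 - 9*q - 4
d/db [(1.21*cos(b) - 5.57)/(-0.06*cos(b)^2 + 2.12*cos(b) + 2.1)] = (-0.0726*cos(b)^2 + 0.6684*cos(b) - 14.3494)*sin(b)/(0.0036*cos(b)^4 - 0.2544*cos(b)^3 + 4.2424*cos(b)^2 + 8.904*cos(b) + 4.41)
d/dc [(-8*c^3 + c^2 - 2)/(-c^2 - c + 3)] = (2*c*(12*c - 1)*(c^2 + c - 3) - (2*c + 1)*(8*c^3 - c^2 + 2))/(c^2 + c - 3)^2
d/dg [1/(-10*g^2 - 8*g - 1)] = 4*(5*g + 2)/(10*g^2 + 8*g + 1)^2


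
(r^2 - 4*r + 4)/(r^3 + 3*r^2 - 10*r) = (r - 2)/(r*(r + 5))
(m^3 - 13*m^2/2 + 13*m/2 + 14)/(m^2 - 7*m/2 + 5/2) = (2*m^3 - 13*m^2 + 13*m + 28)/(2*m^2 - 7*m + 5)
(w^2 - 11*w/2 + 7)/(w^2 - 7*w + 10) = (w - 7/2)/(w - 5)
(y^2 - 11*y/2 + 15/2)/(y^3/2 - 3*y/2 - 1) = (-2*y^2 + 11*y - 15)/(-y^3 + 3*y + 2)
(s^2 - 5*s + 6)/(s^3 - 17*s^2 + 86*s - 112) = (s - 3)/(s^2 - 15*s + 56)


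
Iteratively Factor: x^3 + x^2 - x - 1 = (x + 1)*(x^2 - 1) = (x + 1)^2*(x - 1)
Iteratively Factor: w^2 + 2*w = (w)*(w + 2)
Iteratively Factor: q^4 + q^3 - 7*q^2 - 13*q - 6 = (q + 2)*(q^3 - q^2 - 5*q - 3) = (q + 1)*(q + 2)*(q^2 - 2*q - 3) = (q + 1)^2*(q + 2)*(q - 3)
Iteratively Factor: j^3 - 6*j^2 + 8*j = (j)*(j^2 - 6*j + 8) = j*(j - 4)*(j - 2)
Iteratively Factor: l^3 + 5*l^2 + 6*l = (l + 3)*(l^2 + 2*l) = (l + 2)*(l + 3)*(l)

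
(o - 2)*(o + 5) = o^2 + 3*o - 10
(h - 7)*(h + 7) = h^2 - 49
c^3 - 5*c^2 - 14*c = c*(c - 7)*(c + 2)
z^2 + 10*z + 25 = (z + 5)^2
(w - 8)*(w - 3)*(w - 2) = w^3 - 13*w^2 + 46*w - 48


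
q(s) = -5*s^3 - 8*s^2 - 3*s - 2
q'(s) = -15*s^2 - 16*s - 3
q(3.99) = -458.94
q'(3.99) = -305.64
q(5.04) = -860.45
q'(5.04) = -464.66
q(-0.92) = -2.12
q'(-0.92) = -0.98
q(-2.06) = 13.94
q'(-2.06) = -33.69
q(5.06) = -869.78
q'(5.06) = -468.01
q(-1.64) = 3.46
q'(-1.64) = -17.10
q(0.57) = -7.24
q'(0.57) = -16.99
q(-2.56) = 37.14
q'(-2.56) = -60.34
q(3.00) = -218.00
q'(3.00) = -186.00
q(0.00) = -2.00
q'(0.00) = -3.00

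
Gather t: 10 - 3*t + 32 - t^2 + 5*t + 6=-t^2 + 2*t + 48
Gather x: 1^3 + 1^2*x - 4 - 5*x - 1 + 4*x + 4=0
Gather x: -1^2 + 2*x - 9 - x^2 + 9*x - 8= -x^2 + 11*x - 18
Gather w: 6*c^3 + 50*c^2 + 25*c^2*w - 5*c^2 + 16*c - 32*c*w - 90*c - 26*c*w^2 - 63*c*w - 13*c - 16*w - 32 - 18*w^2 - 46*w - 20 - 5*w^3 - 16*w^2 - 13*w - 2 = 6*c^3 + 45*c^2 - 87*c - 5*w^3 + w^2*(-26*c - 34) + w*(25*c^2 - 95*c - 75) - 54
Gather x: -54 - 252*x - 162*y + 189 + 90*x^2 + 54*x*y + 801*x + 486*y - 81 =90*x^2 + x*(54*y + 549) + 324*y + 54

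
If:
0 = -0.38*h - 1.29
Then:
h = -3.39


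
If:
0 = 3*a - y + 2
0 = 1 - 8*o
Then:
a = y/3 - 2/3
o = 1/8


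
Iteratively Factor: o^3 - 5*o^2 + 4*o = (o)*(o^2 - 5*o + 4) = o*(o - 1)*(o - 4)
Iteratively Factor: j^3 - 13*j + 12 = (j + 4)*(j^2 - 4*j + 3) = (j - 1)*(j + 4)*(j - 3)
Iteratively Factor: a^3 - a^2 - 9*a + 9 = (a + 3)*(a^2 - 4*a + 3) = (a - 1)*(a + 3)*(a - 3)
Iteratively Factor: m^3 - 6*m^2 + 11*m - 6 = (m - 1)*(m^2 - 5*m + 6) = (m - 2)*(m - 1)*(m - 3)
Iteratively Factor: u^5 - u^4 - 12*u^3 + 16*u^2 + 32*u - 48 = (u + 3)*(u^4 - 4*u^3 + 16*u - 16) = (u - 2)*(u + 3)*(u^3 - 2*u^2 - 4*u + 8) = (u - 2)^2*(u + 3)*(u^2 - 4) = (u - 2)^2*(u + 2)*(u + 3)*(u - 2)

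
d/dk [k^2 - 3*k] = 2*k - 3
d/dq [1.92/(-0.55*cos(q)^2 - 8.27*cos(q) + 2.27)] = -(2.112*cos(q) + 15.8784)*sin(q)/(0.55*cos(q)^2 + 8.27*cos(q) - 2.27)^2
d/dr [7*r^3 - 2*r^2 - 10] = r*(21*r - 4)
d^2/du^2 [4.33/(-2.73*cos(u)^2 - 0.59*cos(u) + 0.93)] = (129.084228*(1 - cos(u)^2)^2 + 20.922993*cos(u)^3 + 110.023135*cos(u)^2 - 39.470115*cos(u) - 154.085648)/(2.73*cos(u)^2 + 0.59*cos(u) - 0.93)^3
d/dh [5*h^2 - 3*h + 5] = 10*h - 3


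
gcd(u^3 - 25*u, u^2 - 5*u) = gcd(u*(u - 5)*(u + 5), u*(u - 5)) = u^2 - 5*u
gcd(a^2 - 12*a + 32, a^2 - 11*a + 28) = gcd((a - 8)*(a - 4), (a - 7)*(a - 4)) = a - 4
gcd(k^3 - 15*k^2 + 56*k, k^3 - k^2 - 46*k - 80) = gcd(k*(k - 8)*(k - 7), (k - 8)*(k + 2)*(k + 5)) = k - 8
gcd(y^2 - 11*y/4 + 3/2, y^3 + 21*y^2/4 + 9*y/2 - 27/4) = y - 3/4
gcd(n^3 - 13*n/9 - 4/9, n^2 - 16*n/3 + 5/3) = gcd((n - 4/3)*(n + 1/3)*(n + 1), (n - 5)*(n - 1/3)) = 1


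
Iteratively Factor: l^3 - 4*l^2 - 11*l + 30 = (l - 5)*(l^2 + l - 6) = (l - 5)*(l - 2)*(l + 3)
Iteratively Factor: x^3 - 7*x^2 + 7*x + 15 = (x - 3)*(x^2 - 4*x - 5) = (x - 3)*(x + 1)*(x - 5)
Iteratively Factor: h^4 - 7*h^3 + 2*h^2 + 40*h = (h)*(h^3 - 7*h^2 + 2*h + 40) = h*(h + 2)*(h^2 - 9*h + 20) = h*(h - 5)*(h + 2)*(h - 4)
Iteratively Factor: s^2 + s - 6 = (s - 2)*(s + 3)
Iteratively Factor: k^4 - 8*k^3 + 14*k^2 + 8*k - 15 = (k - 3)*(k^3 - 5*k^2 - k + 5) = (k - 3)*(k - 1)*(k^2 - 4*k - 5) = (k - 3)*(k - 1)*(k + 1)*(k - 5)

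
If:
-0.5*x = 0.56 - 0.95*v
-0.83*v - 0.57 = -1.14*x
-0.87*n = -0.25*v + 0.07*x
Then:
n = 0.28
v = 1.38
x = 1.51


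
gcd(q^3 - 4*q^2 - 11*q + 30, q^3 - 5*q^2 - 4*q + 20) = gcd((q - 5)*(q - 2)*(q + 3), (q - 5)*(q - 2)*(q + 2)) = q^2 - 7*q + 10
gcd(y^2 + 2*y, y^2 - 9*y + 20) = 1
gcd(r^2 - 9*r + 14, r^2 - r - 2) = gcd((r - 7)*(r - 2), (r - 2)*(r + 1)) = r - 2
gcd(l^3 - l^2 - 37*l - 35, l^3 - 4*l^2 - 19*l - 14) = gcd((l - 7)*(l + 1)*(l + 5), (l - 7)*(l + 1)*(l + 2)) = l^2 - 6*l - 7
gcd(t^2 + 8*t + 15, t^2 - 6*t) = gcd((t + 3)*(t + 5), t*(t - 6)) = 1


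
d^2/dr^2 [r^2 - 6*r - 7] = 2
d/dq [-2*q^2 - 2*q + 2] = -4*q - 2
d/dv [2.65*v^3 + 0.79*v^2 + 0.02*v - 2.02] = 7.95*v^2 + 1.58*v + 0.02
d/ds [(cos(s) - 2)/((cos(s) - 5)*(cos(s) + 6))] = (cos(s)^2 - 4*cos(s) + 28)*sin(s)/((cos(s) - 5)^2*(cos(s) + 6)^2)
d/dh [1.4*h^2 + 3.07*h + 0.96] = 2.8*h + 3.07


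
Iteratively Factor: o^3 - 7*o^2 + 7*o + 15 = (o + 1)*(o^2 - 8*o + 15) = (o - 3)*(o + 1)*(o - 5)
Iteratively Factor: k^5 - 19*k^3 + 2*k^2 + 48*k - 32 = (k + 4)*(k^4 - 4*k^3 - 3*k^2 + 14*k - 8) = (k - 4)*(k + 4)*(k^3 - 3*k + 2) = (k - 4)*(k - 1)*(k + 4)*(k^2 + k - 2) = (k - 4)*(k - 1)^2*(k + 4)*(k + 2)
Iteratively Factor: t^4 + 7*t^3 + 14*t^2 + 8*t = (t + 2)*(t^3 + 5*t^2 + 4*t) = (t + 1)*(t + 2)*(t^2 + 4*t) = (t + 1)*(t + 2)*(t + 4)*(t)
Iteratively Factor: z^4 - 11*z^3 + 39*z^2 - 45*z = (z - 5)*(z^3 - 6*z^2 + 9*z) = (z - 5)*(z - 3)*(z^2 - 3*z) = (z - 5)*(z - 3)^2*(z)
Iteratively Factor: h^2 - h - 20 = (h - 5)*(h + 4)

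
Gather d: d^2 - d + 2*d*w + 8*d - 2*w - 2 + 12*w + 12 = d^2 + d*(2*w + 7) + 10*w + 10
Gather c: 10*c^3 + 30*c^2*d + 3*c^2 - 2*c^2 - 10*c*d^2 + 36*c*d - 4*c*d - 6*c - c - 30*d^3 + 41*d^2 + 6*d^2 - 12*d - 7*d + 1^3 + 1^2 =10*c^3 + c^2*(30*d + 1) + c*(-10*d^2 + 32*d - 7) - 30*d^3 + 47*d^2 - 19*d + 2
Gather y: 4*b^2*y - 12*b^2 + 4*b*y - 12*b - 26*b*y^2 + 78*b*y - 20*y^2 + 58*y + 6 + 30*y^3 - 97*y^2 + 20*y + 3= -12*b^2 - 12*b + 30*y^3 + y^2*(-26*b - 117) + y*(4*b^2 + 82*b + 78) + 9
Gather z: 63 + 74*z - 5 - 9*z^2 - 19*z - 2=-9*z^2 + 55*z + 56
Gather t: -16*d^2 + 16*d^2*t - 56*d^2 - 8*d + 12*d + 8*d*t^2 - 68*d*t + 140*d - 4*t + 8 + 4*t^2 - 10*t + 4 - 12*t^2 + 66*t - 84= -72*d^2 + 144*d + t^2*(8*d - 8) + t*(16*d^2 - 68*d + 52) - 72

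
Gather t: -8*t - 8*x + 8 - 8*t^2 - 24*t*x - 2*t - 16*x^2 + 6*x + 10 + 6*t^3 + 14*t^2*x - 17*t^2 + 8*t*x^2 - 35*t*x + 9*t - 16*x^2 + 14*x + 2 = 6*t^3 + t^2*(14*x - 25) + t*(8*x^2 - 59*x - 1) - 32*x^2 + 12*x + 20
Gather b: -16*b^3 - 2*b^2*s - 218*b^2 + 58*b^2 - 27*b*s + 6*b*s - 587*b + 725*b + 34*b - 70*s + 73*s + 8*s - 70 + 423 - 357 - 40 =-16*b^3 + b^2*(-2*s - 160) + b*(172 - 21*s) + 11*s - 44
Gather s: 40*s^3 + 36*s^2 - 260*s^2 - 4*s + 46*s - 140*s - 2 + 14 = 40*s^3 - 224*s^2 - 98*s + 12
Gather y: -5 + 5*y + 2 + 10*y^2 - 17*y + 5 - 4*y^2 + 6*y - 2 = 6*y^2 - 6*y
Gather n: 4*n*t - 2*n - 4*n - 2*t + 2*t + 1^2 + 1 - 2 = n*(4*t - 6)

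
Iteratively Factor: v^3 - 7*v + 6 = (v + 3)*(v^2 - 3*v + 2) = (v - 1)*(v + 3)*(v - 2)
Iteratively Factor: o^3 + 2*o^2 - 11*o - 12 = (o + 4)*(o^2 - 2*o - 3) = (o - 3)*(o + 4)*(o + 1)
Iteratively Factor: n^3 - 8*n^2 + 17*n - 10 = (n - 1)*(n^2 - 7*n + 10) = (n - 5)*(n - 1)*(n - 2)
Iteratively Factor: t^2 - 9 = (t - 3)*(t + 3)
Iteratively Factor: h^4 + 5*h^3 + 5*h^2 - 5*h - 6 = (h + 3)*(h^3 + 2*h^2 - h - 2) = (h + 1)*(h + 3)*(h^2 + h - 2) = (h - 1)*(h + 1)*(h + 3)*(h + 2)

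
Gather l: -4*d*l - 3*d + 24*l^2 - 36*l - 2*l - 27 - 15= -3*d + 24*l^2 + l*(-4*d - 38) - 42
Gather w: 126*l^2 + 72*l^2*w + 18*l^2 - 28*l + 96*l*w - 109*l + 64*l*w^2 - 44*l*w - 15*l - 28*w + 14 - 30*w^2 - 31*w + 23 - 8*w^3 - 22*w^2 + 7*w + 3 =144*l^2 - 152*l - 8*w^3 + w^2*(64*l - 52) + w*(72*l^2 + 52*l - 52) + 40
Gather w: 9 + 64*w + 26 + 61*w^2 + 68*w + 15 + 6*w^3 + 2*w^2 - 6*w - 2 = 6*w^3 + 63*w^2 + 126*w + 48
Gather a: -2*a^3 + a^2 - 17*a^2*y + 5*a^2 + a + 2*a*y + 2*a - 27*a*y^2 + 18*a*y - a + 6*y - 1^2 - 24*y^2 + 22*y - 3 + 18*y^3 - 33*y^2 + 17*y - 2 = -2*a^3 + a^2*(6 - 17*y) + a*(-27*y^2 + 20*y + 2) + 18*y^3 - 57*y^2 + 45*y - 6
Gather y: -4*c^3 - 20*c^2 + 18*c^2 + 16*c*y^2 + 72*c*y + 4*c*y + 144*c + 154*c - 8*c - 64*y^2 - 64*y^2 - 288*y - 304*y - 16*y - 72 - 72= -4*c^3 - 2*c^2 + 290*c + y^2*(16*c - 128) + y*(76*c - 608) - 144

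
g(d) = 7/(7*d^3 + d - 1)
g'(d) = 7*(-21*d^2 - 1)/(7*d^3 + d - 1)^2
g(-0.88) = -1.05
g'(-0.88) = -2.73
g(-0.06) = -6.59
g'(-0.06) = -6.68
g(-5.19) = -0.01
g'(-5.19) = -0.00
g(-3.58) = -0.02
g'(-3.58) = -0.02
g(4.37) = 0.01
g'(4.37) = -0.01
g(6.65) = 0.00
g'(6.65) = -0.00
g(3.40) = 0.03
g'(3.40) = -0.02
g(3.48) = 0.02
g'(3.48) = -0.02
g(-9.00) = 0.00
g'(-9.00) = 0.00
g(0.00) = -7.00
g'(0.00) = -7.00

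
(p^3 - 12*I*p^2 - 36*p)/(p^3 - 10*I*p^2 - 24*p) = (p - 6*I)/(p - 4*I)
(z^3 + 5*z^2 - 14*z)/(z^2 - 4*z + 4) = z*(z + 7)/(z - 2)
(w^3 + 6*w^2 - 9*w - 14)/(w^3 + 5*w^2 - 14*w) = (w + 1)/w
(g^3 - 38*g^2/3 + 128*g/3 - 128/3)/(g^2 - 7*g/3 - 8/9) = 3*(g^2 - 10*g + 16)/(3*g + 1)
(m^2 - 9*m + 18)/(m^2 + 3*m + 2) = (m^2 - 9*m + 18)/(m^2 + 3*m + 2)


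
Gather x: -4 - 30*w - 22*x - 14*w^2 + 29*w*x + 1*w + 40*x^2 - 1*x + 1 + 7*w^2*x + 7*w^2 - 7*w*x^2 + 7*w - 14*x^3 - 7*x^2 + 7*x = -7*w^2 - 22*w - 14*x^3 + x^2*(33 - 7*w) + x*(7*w^2 + 29*w - 16) - 3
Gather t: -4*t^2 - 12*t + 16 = -4*t^2 - 12*t + 16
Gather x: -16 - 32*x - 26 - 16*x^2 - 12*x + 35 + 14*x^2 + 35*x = -2*x^2 - 9*x - 7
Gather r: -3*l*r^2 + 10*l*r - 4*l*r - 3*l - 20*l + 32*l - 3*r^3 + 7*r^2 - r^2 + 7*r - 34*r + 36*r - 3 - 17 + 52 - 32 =9*l - 3*r^3 + r^2*(6 - 3*l) + r*(6*l + 9)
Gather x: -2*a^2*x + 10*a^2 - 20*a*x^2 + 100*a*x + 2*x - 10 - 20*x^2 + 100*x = 10*a^2 + x^2*(-20*a - 20) + x*(-2*a^2 + 100*a + 102) - 10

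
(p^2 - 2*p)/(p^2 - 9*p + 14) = p/(p - 7)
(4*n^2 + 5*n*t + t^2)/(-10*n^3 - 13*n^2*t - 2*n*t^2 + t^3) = (4*n + t)/(-10*n^2 - 3*n*t + t^2)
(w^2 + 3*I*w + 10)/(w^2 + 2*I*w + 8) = (w + 5*I)/(w + 4*I)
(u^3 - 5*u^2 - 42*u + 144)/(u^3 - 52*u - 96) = (u - 3)/(u + 2)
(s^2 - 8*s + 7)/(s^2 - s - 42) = (s - 1)/(s + 6)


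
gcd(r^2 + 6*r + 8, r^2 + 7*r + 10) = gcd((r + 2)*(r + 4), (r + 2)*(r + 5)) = r + 2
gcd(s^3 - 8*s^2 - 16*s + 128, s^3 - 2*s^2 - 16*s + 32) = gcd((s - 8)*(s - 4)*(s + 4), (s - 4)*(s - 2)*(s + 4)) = s^2 - 16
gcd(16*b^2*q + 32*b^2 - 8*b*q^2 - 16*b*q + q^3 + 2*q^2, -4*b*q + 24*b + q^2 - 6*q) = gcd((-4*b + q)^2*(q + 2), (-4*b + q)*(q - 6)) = -4*b + q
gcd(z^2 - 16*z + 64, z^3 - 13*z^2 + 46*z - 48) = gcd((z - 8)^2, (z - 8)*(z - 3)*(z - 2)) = z - 8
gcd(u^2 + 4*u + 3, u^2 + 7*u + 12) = u + 3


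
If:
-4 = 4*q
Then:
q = -1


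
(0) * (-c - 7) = 0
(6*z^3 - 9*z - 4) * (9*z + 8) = 54*z^4 + 48*z^3 - 81*z^2 - 108*z - 32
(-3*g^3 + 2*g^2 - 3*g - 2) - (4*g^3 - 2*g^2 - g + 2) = -7*g^3 + 4*g^2 - 2*g - 4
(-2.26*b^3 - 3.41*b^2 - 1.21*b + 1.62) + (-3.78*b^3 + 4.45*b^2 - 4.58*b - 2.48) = -6.04*b^3 + 1.04*b^2 - 5.79*b - 0.86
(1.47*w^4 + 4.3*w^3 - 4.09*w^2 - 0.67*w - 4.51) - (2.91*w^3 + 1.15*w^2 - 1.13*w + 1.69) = 1.47*w^4 + 1.39*w^3 - 5.24*w^2 + 0.46*w - 6.2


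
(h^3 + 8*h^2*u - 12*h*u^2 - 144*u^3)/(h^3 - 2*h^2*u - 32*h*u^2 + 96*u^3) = (-h - 6*u)/(-h + 4*u)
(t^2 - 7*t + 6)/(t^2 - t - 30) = (t - 1)/(t + 5)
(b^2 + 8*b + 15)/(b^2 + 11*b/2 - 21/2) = 2*(b^2 + 8*b + 15)/(2*b^2 + 11*b - 21)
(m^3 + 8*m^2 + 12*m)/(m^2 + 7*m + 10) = m*(m + 6)/(m + 5)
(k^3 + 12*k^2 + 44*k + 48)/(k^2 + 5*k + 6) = (k^2 + 10*k + 24)/(k + 3)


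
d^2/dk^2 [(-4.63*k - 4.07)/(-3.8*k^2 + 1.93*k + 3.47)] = ((-105.564*k - 13.0602)*(-3.8*k^2 + 1.93*k + 3.47) - (4.63*k + 4.07)*(7.6*k - 1.93)*(15.2*k - 3.86))/(-3.8*k^2 + 1.93*k + 3.47)^3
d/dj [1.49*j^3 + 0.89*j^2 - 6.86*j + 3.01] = 4.47*j^2 + 1.78*j - 6.86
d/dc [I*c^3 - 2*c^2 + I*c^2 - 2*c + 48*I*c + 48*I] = 3*I*c^2 + 2*c*(-2 + I) - 2 + 48*I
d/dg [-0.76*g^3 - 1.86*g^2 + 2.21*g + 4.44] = -2.28*g^2 - 3.72*g + 2.21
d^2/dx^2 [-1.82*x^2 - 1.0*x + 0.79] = -3.64000000000000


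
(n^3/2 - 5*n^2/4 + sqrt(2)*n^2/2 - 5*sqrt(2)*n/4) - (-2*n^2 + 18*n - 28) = n^3/2 + sqrt(2)*n^2/2 + 3*n^2/4 - 18*n - 5*sqrt(2)*n/4 + 28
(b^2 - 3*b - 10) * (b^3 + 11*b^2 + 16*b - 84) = b^5 + 8*b^4 - 27*b^3 - 242*b^2 + 92*b + 840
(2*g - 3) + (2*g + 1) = 4*g - 2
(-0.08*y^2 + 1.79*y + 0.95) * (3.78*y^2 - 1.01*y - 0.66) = -0.3024*y^4 + 6.847*y^3 + 1.8359*y^2 - 2.1409*y - 0.627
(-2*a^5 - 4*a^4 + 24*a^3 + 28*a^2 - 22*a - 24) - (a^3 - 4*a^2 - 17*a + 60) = -2*a^5 - 4*a^4 + 23*a^3 + 32*a^2 - 5*a - 84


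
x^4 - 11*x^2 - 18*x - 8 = (x - 4)*(x + 1)^2*(x + 2)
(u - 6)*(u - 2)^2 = u^3 - 10*u^2 + 28*u - 24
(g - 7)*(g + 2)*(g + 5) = g^3 - 39*g - 70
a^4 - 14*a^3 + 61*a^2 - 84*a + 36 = (a - 6)^2*(a - 1)^2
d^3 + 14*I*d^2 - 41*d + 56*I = (d - I)*(d + 7*I)*(d + 8*I)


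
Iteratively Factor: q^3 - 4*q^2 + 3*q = (q - 1)*(q^2 - 3*q) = (q - 3)*(q - 1)*(q)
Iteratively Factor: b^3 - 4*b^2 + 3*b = (b - 3)*(b^2 - b) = b*(b - 3)*(b - 1)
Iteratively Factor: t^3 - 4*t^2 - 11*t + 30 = (t + 3)*(t^2 - 7*t + 10) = (t - 5)*(t + 3)*(t - 2)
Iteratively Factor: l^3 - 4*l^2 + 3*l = (l - 1)*(l^2 - 3*l) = l*(l - 1)*(l - 3)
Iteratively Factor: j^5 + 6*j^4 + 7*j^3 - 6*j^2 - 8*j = (j + 2)*(j^4 + 4*j^3 - j^2 - 4*j) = (j - 1)*(j + 2)*(j^3 + 5*j^2 + 4*j) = j*(j - 1)*(j + 2)*(j^2 + 5*j + 4) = j*(j - 1)*(j + 2)*(j + 4)*(j + 1)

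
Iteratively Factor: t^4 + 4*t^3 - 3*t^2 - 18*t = (t + 3)*(t^3 + t^2 - 6*t) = (t + 3)^2*(t^2 - 2*t) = t*(t + 3)^2*(t - 2)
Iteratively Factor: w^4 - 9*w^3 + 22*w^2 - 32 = (w - 2)*(w^3 - 7*w^2 + 8*w + 16) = (w - 2)*(w + 1)*(w^2 - 8*w + 16) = (w - 4)*(w - 2)*(w + 1)*(w - 4)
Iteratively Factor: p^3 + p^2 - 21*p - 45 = (p + 3)*(p^2 - 2*p - 15) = (p + 3)^2*(p - 5)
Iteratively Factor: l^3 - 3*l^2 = (l)*(l^2 - 3*l) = l*(l - 3)*(l)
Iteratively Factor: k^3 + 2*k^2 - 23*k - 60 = (k + 4)*(k^2 - 2*k - 15) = (k - 5)*(k + 4)*(k + 3)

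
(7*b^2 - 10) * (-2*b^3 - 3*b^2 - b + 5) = -14*b^5 - 21*b^4 + 13*b^3 + 65*b^2 + 10*b - 50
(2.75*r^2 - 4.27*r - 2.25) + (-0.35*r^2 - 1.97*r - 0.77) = 2.4*r^2 - 6.24*r - 3.02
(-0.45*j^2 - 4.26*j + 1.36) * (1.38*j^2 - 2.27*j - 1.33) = -0.621*j^4 - 4.8573*j^3 + 12.1455*j^2 + 2.5786*j - 1.8088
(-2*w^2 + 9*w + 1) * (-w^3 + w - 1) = 2*w^5 - 9*w^4 - 3*w^3 + 11*w^2 - 8*w - 1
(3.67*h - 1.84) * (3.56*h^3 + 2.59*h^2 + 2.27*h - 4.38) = 13.0652*h^4 + 2.9549*h^3 + 3.5653*h^2 - 20.2514*h + 8.0592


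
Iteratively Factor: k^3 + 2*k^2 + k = (k + 1)*(k^2 + k) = (k + 1)^2*(k)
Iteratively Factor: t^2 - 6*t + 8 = (t - 4)*(t - 2)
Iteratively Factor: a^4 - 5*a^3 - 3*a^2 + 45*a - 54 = (a - 2)*(a^3 - 3*a^2 - 9*a + 27) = (a - 3)*(a - 2)*(a^2 - 9) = (a - 3)*(a - 2)*(a + 3)*(a - 3)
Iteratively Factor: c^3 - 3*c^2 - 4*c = (c + 1)*(c^2 - 4*c) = (c - 4)*(c + 1)*(c)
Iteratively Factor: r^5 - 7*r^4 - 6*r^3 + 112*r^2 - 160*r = (r - 4)*(r^4 - 3*r^3 - 18*r^2 + 40*r) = (r - 4)*(r + 4)*(r^3 - 7*r^2 + 10*r) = (r - 4)*(r - 2)*(r + 4)*(r^2 - 5*r) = r*(r - 4)*(r - 2)*(r + 4)*(r - 5)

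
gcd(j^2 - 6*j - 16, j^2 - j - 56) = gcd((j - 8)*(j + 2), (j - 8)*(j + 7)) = j - 8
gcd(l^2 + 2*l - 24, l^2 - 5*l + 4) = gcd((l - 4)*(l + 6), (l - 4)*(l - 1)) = l - 4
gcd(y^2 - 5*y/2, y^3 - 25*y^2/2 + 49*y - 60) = y - 5/2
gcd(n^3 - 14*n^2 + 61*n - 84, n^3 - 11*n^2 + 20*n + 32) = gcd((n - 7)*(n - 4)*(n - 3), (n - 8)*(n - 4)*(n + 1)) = n - 4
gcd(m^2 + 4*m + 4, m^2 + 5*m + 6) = m + 2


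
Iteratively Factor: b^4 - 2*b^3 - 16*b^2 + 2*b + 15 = (b + 3)*(b^3 - 5*b^2 - b + 5) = (b - 5)*(b + 3)*(b^2 - 1) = (b - 5)*(b + 1)*(b + 3)*(b - 1)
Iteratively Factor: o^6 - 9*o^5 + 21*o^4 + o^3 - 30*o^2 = (o - 3)*(o^5 - 6*o^4 + 3*o^3 + 10*o^2) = o*(o - 3)*(o^4 - 6*o^3 + 3*o^2 + 10*o) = o*(o - 3)*(o + 1)*(o^3 - 7*o^2 + 10*o) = o^2*(o - 3)*(o + 1)*(o^2 - 7*o + 10) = o^2*(o - 3)*(o - 2)*(o + 1)*(o - 5)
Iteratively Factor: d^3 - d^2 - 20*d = (d)*(d^2 - d - 20) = d*(d - 5)*(d + 4)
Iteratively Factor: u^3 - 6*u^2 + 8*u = (u - 2)*(u^2 - 4*u) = (u - 4)*(u - 2)*(u)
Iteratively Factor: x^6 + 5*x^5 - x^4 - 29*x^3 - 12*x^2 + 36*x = (x + 3)*(x^5 + 2*x^4 - 7*x^3 - 8*x^2 + 12*x) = (x + 2)*(x + 3)*(x^4 - 7*x^2 + 6*x) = x*(x + 2)*(x + 3)*(x^3 - 7*x + 6) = x*(x - 2)*(x + 2)*(x + 3)*(x^2 + 2*x - 3) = x*(x - 2)*(x - 1)*(x + 2)*(x + 3)*(x + 3)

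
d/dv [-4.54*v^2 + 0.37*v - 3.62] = 0.37 - 9.08*v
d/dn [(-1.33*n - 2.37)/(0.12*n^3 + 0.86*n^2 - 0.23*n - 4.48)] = (0.3192*n^3 + 1.997*n^2 + 4.0764*n + 5.4133)/(0.0144*n^6 + 0.2064*n^5 + 0.6844*n^4 - 1.4708*n^3 - 7.6527*n^2 + 2.0608*n + 20.0704)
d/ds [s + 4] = 1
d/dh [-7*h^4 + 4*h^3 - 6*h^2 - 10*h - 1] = -28*h^3 + 12*h^2 - 12*h - 10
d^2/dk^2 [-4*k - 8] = 0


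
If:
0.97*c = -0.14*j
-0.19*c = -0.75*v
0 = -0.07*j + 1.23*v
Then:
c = 0.00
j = 0.00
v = 0.00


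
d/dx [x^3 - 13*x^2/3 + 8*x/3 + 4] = 3*x^2 - 26*x/3 + 8/3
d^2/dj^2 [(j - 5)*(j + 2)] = 2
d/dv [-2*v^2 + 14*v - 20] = 14 - 4*v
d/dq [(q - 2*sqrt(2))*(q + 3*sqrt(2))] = 2*q + sqrt(2)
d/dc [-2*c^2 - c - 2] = -4*c - 1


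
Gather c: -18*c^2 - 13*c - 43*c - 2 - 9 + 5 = -18*c^2 - 56*c - 6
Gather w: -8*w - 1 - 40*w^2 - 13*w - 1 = -40*w^2 - 21*w - 2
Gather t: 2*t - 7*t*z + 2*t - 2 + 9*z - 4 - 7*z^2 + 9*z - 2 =t*(4 - 7*z) - 7*z^2 + 18*z - 8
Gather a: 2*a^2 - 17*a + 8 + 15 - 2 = 2*a^2 - 17*a + 21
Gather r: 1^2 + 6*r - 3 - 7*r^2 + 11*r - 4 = -7*r^2 + 17*r - 6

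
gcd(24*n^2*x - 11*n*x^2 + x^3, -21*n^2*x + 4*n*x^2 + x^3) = -3*n*x + x^2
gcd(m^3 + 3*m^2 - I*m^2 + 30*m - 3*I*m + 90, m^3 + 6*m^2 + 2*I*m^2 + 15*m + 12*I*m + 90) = m + 5*I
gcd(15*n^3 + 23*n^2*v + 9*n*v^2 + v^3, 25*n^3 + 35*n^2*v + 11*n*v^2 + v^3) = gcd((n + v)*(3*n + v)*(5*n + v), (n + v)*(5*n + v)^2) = 5*n^2 + 6*n*v + v^2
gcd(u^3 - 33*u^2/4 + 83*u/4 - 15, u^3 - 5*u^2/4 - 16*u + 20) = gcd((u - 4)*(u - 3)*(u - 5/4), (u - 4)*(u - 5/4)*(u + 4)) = u^2 - 21*u/4 + 5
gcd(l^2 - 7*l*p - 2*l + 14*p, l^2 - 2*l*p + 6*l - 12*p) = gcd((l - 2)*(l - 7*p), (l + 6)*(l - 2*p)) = 1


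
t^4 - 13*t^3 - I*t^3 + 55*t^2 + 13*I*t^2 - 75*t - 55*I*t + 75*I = (t - 5)^2*(t - 3)*(t - I)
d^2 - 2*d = d*(d - 2)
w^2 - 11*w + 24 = (w - 8)*(w - 3)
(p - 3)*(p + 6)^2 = p^3 + 9*p^2 - 108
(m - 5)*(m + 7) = m^2 + 2*m - 35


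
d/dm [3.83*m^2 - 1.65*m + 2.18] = 7.66*m - 1.65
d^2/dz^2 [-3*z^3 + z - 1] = -18*z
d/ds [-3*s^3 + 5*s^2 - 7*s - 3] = -9*s^2 + 10*s - 7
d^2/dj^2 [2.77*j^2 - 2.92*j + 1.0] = 5.54000000000000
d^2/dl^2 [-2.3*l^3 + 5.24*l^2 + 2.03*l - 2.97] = 10.48 - 13.8*l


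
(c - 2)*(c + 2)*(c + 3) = c^3 + 3*c^2 - 4*c - 12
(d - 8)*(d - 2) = d^2 - 10*d + 16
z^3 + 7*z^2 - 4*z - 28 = (z - 2)*(z + 2)*(z + 7)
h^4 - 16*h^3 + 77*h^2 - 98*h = h*(h - 7)^2*(h - 2)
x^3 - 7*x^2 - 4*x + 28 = (x - 7)*(x - 2)*(x + 2)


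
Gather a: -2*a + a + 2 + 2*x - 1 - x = -a + x + 1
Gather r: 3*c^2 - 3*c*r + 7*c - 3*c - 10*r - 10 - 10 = 3*c^2 + 4*c + r*(-3*c - 10) - 20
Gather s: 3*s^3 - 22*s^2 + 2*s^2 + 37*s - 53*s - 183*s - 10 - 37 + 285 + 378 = 3*s^3 - 20*s^2 - 199*s + 616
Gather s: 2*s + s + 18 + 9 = 3*s + 27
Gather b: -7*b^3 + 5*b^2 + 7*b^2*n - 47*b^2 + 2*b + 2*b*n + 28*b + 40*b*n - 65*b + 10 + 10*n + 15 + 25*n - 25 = -7*b^3 + b^2*(7*n - 42) + b*(42*n - 35) + 35*n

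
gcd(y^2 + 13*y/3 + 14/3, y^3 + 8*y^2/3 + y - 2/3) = y + 2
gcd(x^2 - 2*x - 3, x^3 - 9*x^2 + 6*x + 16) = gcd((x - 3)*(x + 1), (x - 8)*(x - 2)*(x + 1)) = x + 1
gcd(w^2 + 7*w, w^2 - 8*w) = w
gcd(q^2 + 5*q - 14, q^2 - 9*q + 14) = q - 2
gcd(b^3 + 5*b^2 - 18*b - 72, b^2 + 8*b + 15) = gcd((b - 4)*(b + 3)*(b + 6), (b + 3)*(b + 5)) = b + 3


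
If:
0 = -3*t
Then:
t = 0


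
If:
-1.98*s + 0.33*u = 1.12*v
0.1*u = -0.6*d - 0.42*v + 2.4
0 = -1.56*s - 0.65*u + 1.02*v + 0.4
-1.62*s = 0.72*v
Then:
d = 4.26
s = 0.14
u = -0.23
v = -0.32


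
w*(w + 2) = w^2 + 2*w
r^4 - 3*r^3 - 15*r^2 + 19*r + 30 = (r - 5)*(r - 2)*(r + 1)*(r + 3)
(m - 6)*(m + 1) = m^2 - 5*m - 6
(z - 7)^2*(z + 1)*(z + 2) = z^4 - 11*z^3 + 9*z^2 + 119*z + 98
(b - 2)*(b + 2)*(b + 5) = b^3 + 5*b^2 - 4*b - 20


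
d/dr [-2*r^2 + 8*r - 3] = 8 - 4*r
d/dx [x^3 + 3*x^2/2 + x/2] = 3*x^2 + 3*x + 1/2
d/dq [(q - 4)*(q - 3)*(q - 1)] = 3*q^2 - 16*q + 19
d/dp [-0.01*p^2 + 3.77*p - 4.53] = 3.77 - 0.02*p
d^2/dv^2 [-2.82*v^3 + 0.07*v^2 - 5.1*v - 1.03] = 0.14 - 16.92*v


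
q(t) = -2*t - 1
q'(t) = -2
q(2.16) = -5.32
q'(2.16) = -2.00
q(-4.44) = 7.88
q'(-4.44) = -2.00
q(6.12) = -13.24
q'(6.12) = -2.00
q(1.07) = -3.14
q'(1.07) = -2.00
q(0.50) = -2.00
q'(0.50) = -2.00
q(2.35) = -5.70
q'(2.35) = -2.00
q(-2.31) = 3.62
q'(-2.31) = -2.00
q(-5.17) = 9.34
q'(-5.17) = -2.00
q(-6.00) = 11.00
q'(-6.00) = -2.00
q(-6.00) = 11.00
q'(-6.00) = -2.00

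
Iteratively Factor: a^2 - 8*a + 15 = (a - 5)*(a - 3)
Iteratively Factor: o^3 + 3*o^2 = (o)*(o^2 + 3*o) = o*(o + 3)*(o)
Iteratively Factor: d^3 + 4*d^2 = (d)*(d^2 + 4*d) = d^2*(d + 4)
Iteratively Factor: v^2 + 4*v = (v + 4)*(v)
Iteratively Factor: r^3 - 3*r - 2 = (r + 1)*(r^2 - r - 2) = (r - 2)*(r + 1)*(r + 1)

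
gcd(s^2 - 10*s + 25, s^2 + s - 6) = 1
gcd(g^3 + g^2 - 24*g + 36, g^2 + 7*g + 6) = g + 6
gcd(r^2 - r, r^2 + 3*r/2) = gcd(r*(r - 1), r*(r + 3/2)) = r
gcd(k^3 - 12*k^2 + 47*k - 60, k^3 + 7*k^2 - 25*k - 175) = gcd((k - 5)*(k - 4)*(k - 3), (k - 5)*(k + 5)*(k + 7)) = k - 5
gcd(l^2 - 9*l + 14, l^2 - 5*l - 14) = l - 7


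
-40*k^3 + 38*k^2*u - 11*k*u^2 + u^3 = (-5*k + u)*(-4*k + u)*(-2*k + u)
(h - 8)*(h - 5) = h^2 - 13*h + 40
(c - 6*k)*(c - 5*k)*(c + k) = c^3 - 10*c^2*k + 19*c*k^2 + 30*k^3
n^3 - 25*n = n*(n - 5)*(n + 5)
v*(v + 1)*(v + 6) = v^3 + 7*v^2 + 6*v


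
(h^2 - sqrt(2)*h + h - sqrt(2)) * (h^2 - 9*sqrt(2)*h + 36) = h^4 - 10*sqrt(2)*h^3 + h^3 - 10*sqrt(2)*h^2 + 54*h^2 - 36*sqrt(2)*h + 54*h - 36*sqrt(2)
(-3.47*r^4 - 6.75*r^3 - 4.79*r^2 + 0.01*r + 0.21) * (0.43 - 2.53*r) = 8.7791*r^5 + 15.5854*r^4 + 9.2162*r^3 - 2.085*r^2 - 0.527*r + 0.0903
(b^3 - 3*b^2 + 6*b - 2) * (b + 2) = b^4 - b^3 + 10*b - 4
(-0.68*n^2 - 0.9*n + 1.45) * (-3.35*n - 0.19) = 2.278*n^3 + 3.1442*n^2 - 4.6865*n - 0.2755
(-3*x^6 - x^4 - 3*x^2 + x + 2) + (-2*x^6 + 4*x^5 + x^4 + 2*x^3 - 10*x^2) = -5*x^6 + 4*x^5 + 2*x^3 - 13*x^2 + x + 2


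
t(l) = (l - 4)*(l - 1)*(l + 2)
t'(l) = (l - 4)*(l - 1) + (l - 4)*(l + 2) + (l - 1)*(l + 2) = 3*l^2 - 6*l - 6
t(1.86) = -7.10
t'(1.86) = -6.78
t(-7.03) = -445.51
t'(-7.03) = 184.44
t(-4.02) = -81.33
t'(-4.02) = 66.60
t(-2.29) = -6.00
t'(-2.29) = 23.47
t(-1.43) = 7.52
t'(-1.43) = 8.71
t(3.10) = -9.64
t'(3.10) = 4.23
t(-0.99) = 10.03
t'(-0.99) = 2.88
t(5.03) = 29.18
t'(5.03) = 39.72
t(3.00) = -10.00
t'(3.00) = 3.00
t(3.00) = -10.00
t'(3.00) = 3.00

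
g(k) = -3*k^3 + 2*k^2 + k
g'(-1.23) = -17.54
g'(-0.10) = 0.51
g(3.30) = -82.73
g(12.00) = -4884.00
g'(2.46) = -43.62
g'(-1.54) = -26.50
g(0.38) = 0.50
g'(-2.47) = -63.79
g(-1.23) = 7.38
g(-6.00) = 714.00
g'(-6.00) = -347.00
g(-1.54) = 14.16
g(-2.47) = 54.94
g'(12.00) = -1247.00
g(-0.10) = -0.08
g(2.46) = -30.10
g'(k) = -9*k^2 + 4*k + 1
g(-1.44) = 11.67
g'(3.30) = -83.81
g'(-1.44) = -23.42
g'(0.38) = 1.22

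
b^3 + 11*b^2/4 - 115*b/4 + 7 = (b - 4)*(b - 1/4)*(b + 7)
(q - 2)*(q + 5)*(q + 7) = q^3 + 10*q^2 + 11*q - 70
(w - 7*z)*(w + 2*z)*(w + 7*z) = w^3 + 2*w^2*z - 49*w*z^2 - 98*z^3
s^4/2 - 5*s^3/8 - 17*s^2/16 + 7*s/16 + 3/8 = (s/2 + 1/4)*(s - 2)*(s - 3/4)*(s + 1)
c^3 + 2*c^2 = c^2*(c + 2)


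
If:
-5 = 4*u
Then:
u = -5/4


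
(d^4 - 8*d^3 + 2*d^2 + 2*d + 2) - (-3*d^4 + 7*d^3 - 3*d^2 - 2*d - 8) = 4*d^4 - 15*d^3 + 5*d^2 + 4*d + 10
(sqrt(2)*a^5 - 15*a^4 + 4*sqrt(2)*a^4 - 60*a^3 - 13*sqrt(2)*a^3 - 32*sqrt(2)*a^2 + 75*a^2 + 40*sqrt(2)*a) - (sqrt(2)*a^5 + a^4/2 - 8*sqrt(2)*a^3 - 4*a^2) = -31*a^4/2 + 4*sqrt(2)*a^4 - 60*a^3 - 5*sqrt(2)*a^3 - 32*sqrt(2)*a^2 + 79*a^2 + 40*sqrt(2)*a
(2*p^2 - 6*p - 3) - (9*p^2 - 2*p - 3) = -7*p^2 - 4*p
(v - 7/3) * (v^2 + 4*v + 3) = v^3 + 5*v^2/3 - 19*v/3 - 7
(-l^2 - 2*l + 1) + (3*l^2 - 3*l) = 2*l^2 - 5*l + 1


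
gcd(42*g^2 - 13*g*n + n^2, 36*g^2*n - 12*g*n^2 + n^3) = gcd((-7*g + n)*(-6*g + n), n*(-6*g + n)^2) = 6*g - n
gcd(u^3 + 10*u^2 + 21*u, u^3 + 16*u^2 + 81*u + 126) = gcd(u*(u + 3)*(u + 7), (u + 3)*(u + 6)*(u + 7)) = u^2 + 10*u + 21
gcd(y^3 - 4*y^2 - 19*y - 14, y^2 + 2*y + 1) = y + 1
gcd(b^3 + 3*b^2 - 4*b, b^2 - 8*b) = b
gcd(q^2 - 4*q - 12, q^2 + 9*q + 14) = q + 2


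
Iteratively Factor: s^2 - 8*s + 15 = (s - 5)*(s - 3)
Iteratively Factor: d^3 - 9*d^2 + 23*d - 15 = (d - 3)*(d^2 - 6*d + 5) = (d - 3)*(d - 1)*(d - 5)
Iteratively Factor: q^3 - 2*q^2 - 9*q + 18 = (q + 3)*(q^2 - 5*q + 6) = (q - 3)*(q + 3)*(q - 2)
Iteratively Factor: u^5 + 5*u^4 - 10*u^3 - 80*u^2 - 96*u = (u + 2)*(u^4 + 3*u^3 - 16*u^2 - 48*u) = u*(u + 2)*(u^3 + 3*u^2 - 16*u - 48) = u*(u - 4)*(u + 2)*(u^2 + 7*u + 12) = u*(u - 4)*(u + 2)*(u + 4)*(u + 3)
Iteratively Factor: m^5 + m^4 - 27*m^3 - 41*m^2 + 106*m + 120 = (m - 5)*(m^4 + 6*m^3 + 3*m^2 - 26*m - 24) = (m - 5)*(m - 2)*(m^3 + 8*m^2 + 19*m + 12) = (m - 5)*(m - 2)*(m + 1)*(m^2 + 7*m + 12) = (m - 5)*(m - 2)*(m + 1)*(m + 3)*(m + 4)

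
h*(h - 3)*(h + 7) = h^3 + 4*h^2 - 21*h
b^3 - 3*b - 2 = (b - 2)*(b + 1)^2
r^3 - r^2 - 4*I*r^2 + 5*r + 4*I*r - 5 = (r - 1)*(r - 5*I)*(r + I)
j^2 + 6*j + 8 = (j + 2)*(j + 4)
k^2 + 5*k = k*(k + 5)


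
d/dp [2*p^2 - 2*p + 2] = 4*p - 2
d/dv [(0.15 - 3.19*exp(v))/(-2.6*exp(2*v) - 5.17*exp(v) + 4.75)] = (-8.294*exp(2*v) + 0.779999999999999*exp(v) - 14.377)*exp(v)/(6.76*exp(4*v) + 26.884*exp(3*v) + 2.0289*exp(2*v) - 49.115*exp(v) + 22.5625)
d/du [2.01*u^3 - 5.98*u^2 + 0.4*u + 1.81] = 6.03*u^2 - 11.96*u + 0.4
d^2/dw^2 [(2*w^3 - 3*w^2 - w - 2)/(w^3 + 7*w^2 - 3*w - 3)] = 2*(-17*w^6 + 15*w^5 - 24*w^4 - 230*w^3 - 429*w^2 + 99*w - 78)/(w^9 + 21*w^8 + 138*w^7 + 208*w^6 - 540*w^5 - 198*w^4 + 378*w^3 + 108*w^2 - 81*w - 27)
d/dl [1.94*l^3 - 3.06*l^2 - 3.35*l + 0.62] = 5.82*l^2 - 6.12*l - 3.35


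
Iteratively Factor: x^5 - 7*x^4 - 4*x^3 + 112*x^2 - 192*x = (x + 4)*(x^4 - 11*x^3 + 40*x^2 - 48*x) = (x - 4)*(x + 4)*(x^3 - 7*x^2 + 12*x) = (x - 4)*(x - 3)*(x + 4)*(x^2 - 4*x) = (x - 4)^2*(x - 3)*(x + 4)*(x)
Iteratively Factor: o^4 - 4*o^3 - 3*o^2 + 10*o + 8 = (o + 1)*(o^3 - 5*o^2 + 2*o + 8) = (o - 2)*(o + 1)*(o^2 - 3*o - 4) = (o - 4)*(o - 2)*(o + 1)*(o + 1)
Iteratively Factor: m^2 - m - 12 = (m + 3)*(m - 4)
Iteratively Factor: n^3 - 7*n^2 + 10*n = (n - 5)*(n^2 - 2*n) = n*(n - 5)*(n - 2)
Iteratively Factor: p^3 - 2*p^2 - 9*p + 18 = (p - 2)*(p^2 - 9) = (p - 3)*(p - 2)*(p + 3)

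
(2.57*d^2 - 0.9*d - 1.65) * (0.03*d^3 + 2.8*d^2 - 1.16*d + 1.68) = 0.0771*d^5 + 7.169*d^4 - 5.5507*d^3 + 0.7416*d^2 + 0.402*d - 2.772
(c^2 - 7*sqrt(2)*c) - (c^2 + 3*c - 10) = -7*sqrt(2)*c - 3*c + 10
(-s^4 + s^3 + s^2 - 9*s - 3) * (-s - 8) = s^5 + 7*s^4 - 9*s^3 + s^2 + 75*s + 24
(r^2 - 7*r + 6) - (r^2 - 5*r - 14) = 20 - 2*r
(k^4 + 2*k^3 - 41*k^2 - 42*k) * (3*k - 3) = 3*k^5 + 3*k^4 - 129*k^3 - 3*k^2 + 126*k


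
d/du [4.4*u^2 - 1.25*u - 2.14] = 8.8*u - 1.25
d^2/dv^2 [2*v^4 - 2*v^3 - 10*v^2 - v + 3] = 24*v^2 - 12*v - 20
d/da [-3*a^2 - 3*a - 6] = -6*a - 3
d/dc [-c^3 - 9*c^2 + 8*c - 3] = -3*c^2 - 18*c + 8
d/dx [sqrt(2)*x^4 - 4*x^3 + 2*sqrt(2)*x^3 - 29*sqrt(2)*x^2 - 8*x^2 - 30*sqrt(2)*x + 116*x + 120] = 4*sqrt(2)*x^3 - 12*x^2 + 6*sqrt(2)*x^2 - 58*sqrt(2)*x - 16*x - 30*sqrt(2) + 116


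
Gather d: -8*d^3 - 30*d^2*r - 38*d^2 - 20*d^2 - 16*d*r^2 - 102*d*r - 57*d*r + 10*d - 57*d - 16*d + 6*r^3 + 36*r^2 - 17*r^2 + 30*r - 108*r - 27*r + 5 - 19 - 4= -8*d^3 + d^2*(-30*r - 58) + d*(-16*r^2 - 159*r - 63) + 6*r^3 + 19*r^2 - 105*r - 18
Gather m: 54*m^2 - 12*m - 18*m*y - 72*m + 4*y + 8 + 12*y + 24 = 54*m^2 + m*(-18*y - 84) + 16*y + 32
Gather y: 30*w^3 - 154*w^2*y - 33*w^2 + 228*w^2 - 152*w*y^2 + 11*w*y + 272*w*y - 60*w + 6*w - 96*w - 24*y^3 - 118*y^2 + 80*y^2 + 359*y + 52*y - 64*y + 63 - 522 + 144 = 30*w^3 + 195*w^2 - 150*w - 24*y^3 + y^2*(-152*w - 38) + y*(-154*w^2 + 283*w + 347) - 315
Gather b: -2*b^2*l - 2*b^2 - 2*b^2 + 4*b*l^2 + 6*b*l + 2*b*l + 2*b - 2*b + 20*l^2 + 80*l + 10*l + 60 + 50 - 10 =b^2*(-2*l - 4) + b*(4*l^2 + 8*l) + 20*l^2 + 90*l + 100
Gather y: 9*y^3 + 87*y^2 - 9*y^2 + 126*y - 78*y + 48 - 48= 9*y^3 + 78*y^2 + 48*y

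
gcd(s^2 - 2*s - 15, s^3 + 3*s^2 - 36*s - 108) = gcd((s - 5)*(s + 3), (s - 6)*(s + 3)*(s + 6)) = s + 3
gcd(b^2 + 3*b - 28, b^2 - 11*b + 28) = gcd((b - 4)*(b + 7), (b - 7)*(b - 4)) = b - 4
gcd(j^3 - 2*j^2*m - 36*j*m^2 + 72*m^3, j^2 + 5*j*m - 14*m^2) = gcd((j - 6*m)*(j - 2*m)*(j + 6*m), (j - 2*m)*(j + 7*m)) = j - 2*m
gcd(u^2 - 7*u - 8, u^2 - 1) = u + 1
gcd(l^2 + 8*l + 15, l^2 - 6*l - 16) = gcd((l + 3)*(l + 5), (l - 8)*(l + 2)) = 1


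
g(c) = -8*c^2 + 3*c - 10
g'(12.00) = -189.00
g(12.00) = -1126.00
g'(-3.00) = 51.00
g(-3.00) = -91.00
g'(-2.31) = 39.96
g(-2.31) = -59.62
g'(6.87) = -106.92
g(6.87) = -366.97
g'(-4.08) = 68.28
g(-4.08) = -155.41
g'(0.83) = -10.28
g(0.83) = -13.02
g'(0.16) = 0.44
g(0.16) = -9.72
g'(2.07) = -30.12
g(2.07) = -38.07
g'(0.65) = -7.40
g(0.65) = -11.43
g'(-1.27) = 23.32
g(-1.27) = -26.71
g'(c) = 3 - 16*c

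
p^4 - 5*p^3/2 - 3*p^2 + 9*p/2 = p*(p - 3)*(p - 1)*(p + 3/2)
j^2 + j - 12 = (j - 3)*(j + 4)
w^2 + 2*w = w*(w + 2)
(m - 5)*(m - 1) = m^2 - 6*m + 5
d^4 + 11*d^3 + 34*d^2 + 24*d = d*(d + 1)*(d + 4)*(d + 6)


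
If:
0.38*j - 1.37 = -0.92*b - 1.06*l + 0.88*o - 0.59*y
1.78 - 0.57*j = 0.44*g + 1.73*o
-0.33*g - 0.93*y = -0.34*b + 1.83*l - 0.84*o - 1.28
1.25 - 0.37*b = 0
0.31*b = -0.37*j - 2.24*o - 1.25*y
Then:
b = 3.38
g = 2.0253080331319*y + 8.3885233648226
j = 0.261279099332803*y - 3.87734302504292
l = -1.14937383932566*y - 0.106185357106333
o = 0.172910545521689 - 0.601193422657651*y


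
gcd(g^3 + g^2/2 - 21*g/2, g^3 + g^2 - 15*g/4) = g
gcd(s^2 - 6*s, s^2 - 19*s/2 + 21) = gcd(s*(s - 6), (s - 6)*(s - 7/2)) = s - 6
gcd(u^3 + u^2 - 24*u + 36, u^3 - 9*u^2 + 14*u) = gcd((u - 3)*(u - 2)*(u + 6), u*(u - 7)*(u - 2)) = u - 2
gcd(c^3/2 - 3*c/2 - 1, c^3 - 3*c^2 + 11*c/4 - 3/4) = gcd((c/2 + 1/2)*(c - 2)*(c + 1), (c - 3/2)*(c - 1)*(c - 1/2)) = 1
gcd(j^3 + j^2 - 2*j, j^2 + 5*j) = j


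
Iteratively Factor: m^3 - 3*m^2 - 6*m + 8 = (m - 4)*(m^2 + m - 2) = (m - 4)*(m + 2)*(m - 1)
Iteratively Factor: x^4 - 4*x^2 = (x - 2)*(x^3 + 2*x^2) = x*(x - 2)*(x^2 + 2*x) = x^2*(x - 2)*(x + 2)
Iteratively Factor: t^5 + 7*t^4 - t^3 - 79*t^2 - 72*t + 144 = (t - 3)*(t^4 + 10*t^3 + 29*t^2 + 8*t - 48) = (t - 3)*(t - 1)*(t^3 + 11*t^2 + 40*t + 48) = (t - 3)*(t - 1)*(t + 4)*(t^2 + 7*t + 12) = (t - 3)*(t - 1)*(t + 4)^2*(t + 3)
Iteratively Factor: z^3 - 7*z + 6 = (z - 2)*(z^2 + 2*z - 3) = (z - 2)*(z + 3)*(z - 1)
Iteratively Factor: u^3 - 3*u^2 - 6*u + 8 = (u + 2)*(u^2 - 5*u + 4) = (u - 4)*(u + 2)*(u - 1)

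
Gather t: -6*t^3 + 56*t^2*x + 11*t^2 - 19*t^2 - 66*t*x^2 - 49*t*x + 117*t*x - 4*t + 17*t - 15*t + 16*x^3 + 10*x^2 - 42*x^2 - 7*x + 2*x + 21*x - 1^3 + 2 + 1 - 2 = -6*t^3 + t^2*(56*x - 8) + t*(-66*x^2 + 68*x - 2) + 16*x^3 - 32*x^2 + 16*x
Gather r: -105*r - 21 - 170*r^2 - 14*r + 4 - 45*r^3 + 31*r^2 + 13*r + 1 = -45*r^3 - 139*r^2 - 106*r - 16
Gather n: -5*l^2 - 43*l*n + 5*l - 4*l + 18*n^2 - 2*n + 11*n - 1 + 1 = -5*l^2 + l + 18*n^2 + n*(9 - 43*l)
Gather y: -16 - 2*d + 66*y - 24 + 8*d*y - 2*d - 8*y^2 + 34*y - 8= -4*d - 8*y^2 + y*(8*d + 100) - 48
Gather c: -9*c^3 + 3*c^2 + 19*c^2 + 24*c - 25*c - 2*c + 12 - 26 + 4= -9*c^3 + 22*c^2 - 3*c - 10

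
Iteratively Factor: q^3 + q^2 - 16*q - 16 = (q - 4)*(q^2 + 5*q + 4) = (q - 4)*(q + 1)*(q + 4)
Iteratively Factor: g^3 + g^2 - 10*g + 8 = (g - 1)*(g^2 + 2*g - 8) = (g - 1)*(g + 4)*(g - 2)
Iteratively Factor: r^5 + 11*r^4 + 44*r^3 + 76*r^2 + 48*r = (r + 2)*(r^4 + 9*r^3 + 26*r^2 + 24*r) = r*(r + 2)*(r^3 + 9*r^2 + 26*r + 24) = r*(r + 2)*(r + 3)*(r^2 + 6*r + 8) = r*(r + 2)^2*(r + 3)*(r + 4)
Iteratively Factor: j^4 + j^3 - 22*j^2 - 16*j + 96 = (j + 4)*(j^3 - 3*j^2 - 10*j + 24) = (j - 2)*(j + 4)*(j^2 - j - 12) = (j - 2)*(j + 3)*(j + 4)*(j - 4)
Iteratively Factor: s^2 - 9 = (s + 3)*(s - 3)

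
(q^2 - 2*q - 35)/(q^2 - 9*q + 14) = (q + 5)/(q - 2)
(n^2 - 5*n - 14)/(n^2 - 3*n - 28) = (n + 2)/(n + 4)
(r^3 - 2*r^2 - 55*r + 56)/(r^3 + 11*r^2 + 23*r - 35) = (r - 8)/(r + 5)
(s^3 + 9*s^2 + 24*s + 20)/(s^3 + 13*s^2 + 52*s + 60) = (s + 2)/(s + 6)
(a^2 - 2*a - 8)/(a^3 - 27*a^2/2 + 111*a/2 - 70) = 2*(a + 2)/(2*a^2 - 19*a + 35)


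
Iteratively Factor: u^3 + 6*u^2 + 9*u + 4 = (u + 1)*(u^2 + 5*u + 4) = (u + 1)^2*(u + 4)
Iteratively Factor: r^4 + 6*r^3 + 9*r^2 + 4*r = (r)*(r^3 + 6*r^2 + 9*r + 4) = r*(r + 4)*(r^2 + 2*r + 1) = r*(r + 1)*(r + 4)*(r + 1)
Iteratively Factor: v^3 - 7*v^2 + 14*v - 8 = (v - 4)*(v^2 - 3*v + 2) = (v - 4)*(v - 1)*(v - 2)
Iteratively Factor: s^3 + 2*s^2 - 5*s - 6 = (s - 2)*(s^2 + 4*s + 3) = (s - 2)*(s + 1)*(s + 3)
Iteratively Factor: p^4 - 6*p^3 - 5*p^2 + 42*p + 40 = (p - 5)*(p^3 - p^2 - 10*p - 8) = (p - 5)*(p + 2)*(p^2 - 3*p - 4) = (p - 5)*(p + 1)*(p + 2)*(p - 4)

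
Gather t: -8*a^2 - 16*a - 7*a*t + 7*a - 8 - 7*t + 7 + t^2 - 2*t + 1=-8*a^2 - 9*a + t^2 + t*(-7*a - 9)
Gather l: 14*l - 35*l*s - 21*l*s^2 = l*(-21*s^2 - 35*s + 14)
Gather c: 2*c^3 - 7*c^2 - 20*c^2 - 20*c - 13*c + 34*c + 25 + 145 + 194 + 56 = 2*c^3 - 27*c^2 + c + 420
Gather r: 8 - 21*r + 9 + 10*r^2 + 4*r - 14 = 10*r^2 - 17*r + 3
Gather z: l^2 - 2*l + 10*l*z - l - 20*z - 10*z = l^2 - 3*l + z*(10*l - 30)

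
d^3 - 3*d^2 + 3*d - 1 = (d - 1)^3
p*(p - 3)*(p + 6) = p^3 + 3*p^2 - 18*p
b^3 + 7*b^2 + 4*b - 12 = (b - 1)*(b + 2)*(b + 6)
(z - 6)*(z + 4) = z^2 - 2*z - 24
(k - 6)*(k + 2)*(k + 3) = k^3 - k^2 - 24*k - 36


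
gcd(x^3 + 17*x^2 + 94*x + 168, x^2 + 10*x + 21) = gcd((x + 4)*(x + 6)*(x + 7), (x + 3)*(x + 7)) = x + 7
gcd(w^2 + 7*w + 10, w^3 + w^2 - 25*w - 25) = w + 5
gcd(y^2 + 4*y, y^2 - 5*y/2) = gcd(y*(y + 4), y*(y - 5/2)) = y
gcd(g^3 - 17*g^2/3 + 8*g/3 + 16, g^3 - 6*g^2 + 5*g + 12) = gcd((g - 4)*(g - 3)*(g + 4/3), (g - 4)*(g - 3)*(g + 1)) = g^2 - 7*g + 12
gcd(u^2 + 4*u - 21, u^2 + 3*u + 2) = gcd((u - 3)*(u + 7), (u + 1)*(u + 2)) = 1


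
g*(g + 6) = g^2 + 6*g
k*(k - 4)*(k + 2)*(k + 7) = k^4 + 5*k^3 - 22*k^2 - 56*k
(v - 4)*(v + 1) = v^2 - 3*v - 4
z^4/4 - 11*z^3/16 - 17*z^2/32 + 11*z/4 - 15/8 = (z/4 + 1/2)*(z - 2)*(z - 3/2)*(z - 5/4)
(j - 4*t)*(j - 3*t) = j^2 - 7*j*t + 12*t^2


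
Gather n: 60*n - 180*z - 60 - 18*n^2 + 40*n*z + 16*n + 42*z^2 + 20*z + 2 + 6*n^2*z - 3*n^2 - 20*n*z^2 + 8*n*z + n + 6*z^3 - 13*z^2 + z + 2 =n^2*(6*z - 21) + n*(-20*z^2 + 48*z + 77) + 6*z^3 + 29*z^2 - 159*z - 56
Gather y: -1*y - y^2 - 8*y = -y^2 - 9*y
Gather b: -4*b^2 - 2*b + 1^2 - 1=-4*b^2 - 2*b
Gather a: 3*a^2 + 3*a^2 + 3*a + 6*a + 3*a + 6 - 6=6*a^2 + 12*a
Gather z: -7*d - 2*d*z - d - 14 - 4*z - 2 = -8*d + z*(-2*d - 4) - 16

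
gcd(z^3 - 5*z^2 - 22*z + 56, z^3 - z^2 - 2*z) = z - 2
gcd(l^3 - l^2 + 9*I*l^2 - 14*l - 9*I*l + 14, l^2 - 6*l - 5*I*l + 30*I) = 1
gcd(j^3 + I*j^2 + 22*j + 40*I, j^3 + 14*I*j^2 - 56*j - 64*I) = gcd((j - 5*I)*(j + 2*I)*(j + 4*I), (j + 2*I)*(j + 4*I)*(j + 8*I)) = j^2 + 6*I*j - 8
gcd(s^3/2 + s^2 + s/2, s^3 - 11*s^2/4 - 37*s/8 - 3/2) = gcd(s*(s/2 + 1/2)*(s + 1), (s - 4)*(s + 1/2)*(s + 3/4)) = 1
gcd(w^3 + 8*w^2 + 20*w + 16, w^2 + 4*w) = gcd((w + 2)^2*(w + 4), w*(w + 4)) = w + 4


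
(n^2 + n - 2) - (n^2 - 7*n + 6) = 8*n - 8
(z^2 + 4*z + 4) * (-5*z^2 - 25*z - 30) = -5*z^4 - 45*z^3 - 150*z^2 - 220*z - 120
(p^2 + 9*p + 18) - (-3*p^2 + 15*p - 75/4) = 4*p^2 - 6*p + 147/4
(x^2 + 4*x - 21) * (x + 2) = x^3 + 6*x^2 - 13*x - 42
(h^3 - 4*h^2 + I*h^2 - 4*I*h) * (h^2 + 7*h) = h^5 + 3*h^4 + I*h^4 - 28*h^3 + 3*I*h^3 - 28*I*h^2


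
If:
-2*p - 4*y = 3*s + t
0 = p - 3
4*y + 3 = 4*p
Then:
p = 3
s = -t/3 - 5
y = 9/4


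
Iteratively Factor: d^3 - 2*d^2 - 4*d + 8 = (d - 2)*(d^2 - 4) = (d - 2)*(d + 2)*(d - 2)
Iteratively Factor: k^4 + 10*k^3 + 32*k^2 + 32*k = (k + 4)*(k^3 + 6*k^2 + 8*k) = (k + 2)*(k + 4)*(k^2 + 4*k) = (k + 2)*(k + 4)^2*(k)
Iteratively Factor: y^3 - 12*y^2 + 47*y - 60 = (y - 4)*(y^2 - 8*y + 15) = (y - 5)*(y - 4)*(y - 3)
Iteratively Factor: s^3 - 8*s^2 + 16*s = (s - 4)*(s^2 - 4*s) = s*(s - 4)*(s - 4)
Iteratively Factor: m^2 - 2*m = (m - 2)*(m)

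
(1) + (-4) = -3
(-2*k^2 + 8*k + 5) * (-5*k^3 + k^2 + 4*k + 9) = 10*k^5 - 42*k^4 - 25*k^3 + 19*k^2 + 92*k + 45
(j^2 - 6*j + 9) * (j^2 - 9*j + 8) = j^4 - 15*j^3 + 71*j^2 - 129*j + 72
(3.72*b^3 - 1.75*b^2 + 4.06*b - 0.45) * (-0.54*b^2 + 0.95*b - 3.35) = -2.0088*b^5 + 4.479*b^4 - 16.3169*b^3 + 9.9625*b^2 - 14.0285*b + 1.5075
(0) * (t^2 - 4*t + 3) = 0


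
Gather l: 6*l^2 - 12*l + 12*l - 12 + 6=6*l^2 - 6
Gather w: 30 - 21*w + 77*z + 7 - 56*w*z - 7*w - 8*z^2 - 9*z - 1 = w*(-56*z - 28) - 8*z^2 + 68*z + 36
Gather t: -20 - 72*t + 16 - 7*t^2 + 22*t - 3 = -7*t^2 - 50*t - 7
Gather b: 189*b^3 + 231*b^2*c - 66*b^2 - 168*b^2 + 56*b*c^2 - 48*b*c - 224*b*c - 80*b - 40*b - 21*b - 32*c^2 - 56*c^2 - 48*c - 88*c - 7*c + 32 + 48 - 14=189*b^3 + b^2*(231*c - 234) + b*(56*c^2 - 272*c - 141) - 88*c^2 - 143*c + 66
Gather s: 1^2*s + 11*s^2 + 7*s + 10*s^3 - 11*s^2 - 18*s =10*s^3 - 10*s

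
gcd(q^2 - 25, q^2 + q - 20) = q + 5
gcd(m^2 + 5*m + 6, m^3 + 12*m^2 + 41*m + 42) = m^2 + 5*m + 6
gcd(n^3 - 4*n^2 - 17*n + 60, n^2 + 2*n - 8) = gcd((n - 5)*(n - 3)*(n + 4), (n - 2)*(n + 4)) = n + 4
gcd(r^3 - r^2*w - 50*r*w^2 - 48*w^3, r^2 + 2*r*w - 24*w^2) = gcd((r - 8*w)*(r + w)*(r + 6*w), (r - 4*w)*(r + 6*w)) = r + 6*w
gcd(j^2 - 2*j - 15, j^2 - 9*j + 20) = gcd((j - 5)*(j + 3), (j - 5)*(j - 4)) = j - 5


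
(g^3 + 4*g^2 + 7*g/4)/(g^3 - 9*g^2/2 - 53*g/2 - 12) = g*(2*g + 7)/(2*(g^2 - 5*g - 24))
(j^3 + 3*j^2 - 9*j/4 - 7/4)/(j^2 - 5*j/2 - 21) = (2*j^2 - j - 1)/(2*(j - 6))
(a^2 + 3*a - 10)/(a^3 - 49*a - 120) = (a - 2)/(a^2 - 5*a - 24)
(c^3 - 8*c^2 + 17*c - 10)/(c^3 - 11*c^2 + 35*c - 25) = (c - 2)/(c - 5)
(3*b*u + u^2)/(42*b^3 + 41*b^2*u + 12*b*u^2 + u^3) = u/(14*b^2 + 9*b*u + u^2)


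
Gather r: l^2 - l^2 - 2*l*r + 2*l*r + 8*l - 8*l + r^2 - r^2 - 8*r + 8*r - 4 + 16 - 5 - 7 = 0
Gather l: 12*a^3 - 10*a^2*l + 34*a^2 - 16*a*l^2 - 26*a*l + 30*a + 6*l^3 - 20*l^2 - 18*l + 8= 12*a^3 + 34*a^2 + 30*a + 6*l^3 + l^2*(-16*a - 20) + l*(-10*a^2 - 26*a - 18) + 8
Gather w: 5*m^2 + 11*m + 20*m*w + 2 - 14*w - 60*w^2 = 5*m^2 + 11*m - 60*w^2 + w*(20*m - 14) + 2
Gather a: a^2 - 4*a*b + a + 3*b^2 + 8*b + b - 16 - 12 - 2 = a^2 + a*(1 - 4*b) + 3*b^2 + 9*b - 30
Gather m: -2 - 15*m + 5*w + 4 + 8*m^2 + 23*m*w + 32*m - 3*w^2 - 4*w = 8*m^2 + m*(23*w + 17) - 3*w^2 + w + 2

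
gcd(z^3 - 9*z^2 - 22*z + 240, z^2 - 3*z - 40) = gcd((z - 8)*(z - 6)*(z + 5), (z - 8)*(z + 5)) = z^2 - 3*z - 40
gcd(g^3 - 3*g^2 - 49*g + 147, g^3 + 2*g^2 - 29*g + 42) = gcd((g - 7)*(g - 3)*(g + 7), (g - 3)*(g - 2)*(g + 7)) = g^2 + 4*g - 21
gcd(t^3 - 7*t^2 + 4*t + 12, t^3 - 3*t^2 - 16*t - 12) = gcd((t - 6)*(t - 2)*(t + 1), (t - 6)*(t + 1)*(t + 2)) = t^2 - 5*t - 6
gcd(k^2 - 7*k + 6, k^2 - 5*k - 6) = k - 6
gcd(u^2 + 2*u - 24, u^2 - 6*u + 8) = u - 4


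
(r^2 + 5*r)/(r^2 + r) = (r + 5)/(r + 1)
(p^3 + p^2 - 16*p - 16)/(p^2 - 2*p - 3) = (p^2 - 16)/(p - 3)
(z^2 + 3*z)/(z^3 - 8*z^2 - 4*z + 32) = z*(z + 3)/(z^3 - 8*z^2 - 4*z + 32)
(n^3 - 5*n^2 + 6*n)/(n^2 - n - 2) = n*(n - 3)/(n + 1)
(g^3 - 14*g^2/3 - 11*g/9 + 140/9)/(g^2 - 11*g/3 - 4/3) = (9*g^2 - 6*g - 35)/(3*(3*g + 1))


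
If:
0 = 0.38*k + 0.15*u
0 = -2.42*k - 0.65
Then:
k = -0.27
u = 0.68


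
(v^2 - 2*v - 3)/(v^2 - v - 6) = (v + 1)/(v + 2)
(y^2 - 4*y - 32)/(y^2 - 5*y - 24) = (y + 4)/(y + 3)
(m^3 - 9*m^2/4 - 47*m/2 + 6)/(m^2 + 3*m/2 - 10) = (4*m^2 - 25*m + 6)/(2*(2*m - 5))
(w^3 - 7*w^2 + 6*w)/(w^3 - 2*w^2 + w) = (w - 6)/(w - 1)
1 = 1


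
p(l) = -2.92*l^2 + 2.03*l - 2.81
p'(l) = 2.03 - 5.84*l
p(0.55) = -2.58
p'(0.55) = -1.18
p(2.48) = -15.73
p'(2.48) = -12.45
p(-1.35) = -10.87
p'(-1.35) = 9.91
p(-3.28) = -40.88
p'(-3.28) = 21.19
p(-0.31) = -3.72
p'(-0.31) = 3.84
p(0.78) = -3.00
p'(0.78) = -2.53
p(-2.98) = -34.79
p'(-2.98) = 19.43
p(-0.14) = -3.15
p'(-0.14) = 2.85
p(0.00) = -2.81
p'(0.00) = 2.03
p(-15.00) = -690.26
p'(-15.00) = 89.63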